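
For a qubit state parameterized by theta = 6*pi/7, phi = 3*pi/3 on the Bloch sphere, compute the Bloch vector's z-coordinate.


theta = 2.6928, phi = 3.1416
r_z = cos(theta) = -0.9010

-0.9010


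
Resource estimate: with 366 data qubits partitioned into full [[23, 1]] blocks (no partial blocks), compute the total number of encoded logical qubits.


Each code block uses 23 physical qubits for 1 logical qubit(s).
Number of complete blocks = floor(366 / 23) = 15
Logical qubits = 15 * 1
= 15

15


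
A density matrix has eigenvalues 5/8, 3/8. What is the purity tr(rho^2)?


tr(rho^2) = sum of eigenvalues squared
= (5/8)^2 + (3/8)^2
= (25 + 9) / 64
= 34/64
= 0.5312

0.5312


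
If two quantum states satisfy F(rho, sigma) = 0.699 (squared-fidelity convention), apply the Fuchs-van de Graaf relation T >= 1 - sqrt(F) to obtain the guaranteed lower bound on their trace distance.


Fuchs-van de Graaf (squared-fidelity convention): 1 - sqrt(F) <= T <= sqrt(1 - F).
Lower bound: T >= 1 - sqrt(F)
sqrt(F) = sqrt(0.699) = 0.8361
T >= 1 - 0.8361
T >= 0.1639

0.1639


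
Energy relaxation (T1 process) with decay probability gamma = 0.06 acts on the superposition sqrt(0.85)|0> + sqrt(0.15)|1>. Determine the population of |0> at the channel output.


For amplitude damping with parameter gamma on state sqrt(a)|0> + sqrt(b)|1>:
alpha^2 = 0.85, beta^2 = 0.15
P(|0>) = alpha^2 + gamma * beta^2
= 0.85 + 0.06 * 0.15
= 0.85 + 0.0090
= 0.8590

0.8590


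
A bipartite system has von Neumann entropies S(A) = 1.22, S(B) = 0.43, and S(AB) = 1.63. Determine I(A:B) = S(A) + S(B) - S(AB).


I(A:B) = S(A) + S(B) - S(AB)
= 1.22 + 0.43 - 1.63
= 0.0200

0.0200


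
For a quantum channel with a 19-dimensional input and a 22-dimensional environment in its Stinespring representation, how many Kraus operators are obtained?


Tracing out the environment in an orthonormal basis {|i>_E} gives Kraus operators K_i = <i|_E U |0>_E.
Number of Kraus operators = dim(H_env) = d_env
= 22

22


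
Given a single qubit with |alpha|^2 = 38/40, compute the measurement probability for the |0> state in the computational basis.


|alpha|^2 = 38/40 = 0.9500
|beta|^2 = 1 - 38/40 = 2/40 = 0.0500
P(|0>) = |alpha|^2 = 0.9500

0.9500


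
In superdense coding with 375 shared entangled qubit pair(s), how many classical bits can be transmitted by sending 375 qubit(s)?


Superdense coding allows 2 classical bits per shared entangled pair.
375 pair(s) -> 2 * 375 = 750 classical bits

750


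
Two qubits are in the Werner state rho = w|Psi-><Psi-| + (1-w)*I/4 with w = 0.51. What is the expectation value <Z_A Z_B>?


|Psi-> = (|01> - |10>)/sqrt(2)
For the pure Bell state, <Z_A Z_B> = -1 (Bell-state Pauli correlator).
The maximally-mixed part I/4 has tr(I/4 * P tensor P) = 0 for any traceless Pauli P.
So <Z_A Z_B>_rho = w * (-1) + (1 - w) * 0
= 0.51 * (-1)
= -0.5100

-0.5100


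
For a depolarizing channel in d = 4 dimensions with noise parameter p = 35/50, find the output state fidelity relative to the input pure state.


F = (1-p) + p/d
= (1 - 0.7000) + 0.7000/4
= 0.3000 + 0.1750
= 0.4750

0.4750


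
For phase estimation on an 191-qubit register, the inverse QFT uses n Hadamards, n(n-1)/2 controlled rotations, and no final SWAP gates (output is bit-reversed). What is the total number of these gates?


Hadamard gates: 191
Controlled rotations: n*(n-1)/2 = 191*190/2 = 18145
SWAP gates: 0 (omitted)
Total = 191 + 18145
= 18336

18336


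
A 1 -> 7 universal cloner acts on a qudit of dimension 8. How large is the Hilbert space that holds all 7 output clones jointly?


Output space = H^(tensor 7) where dim(H) = 8
dim = 8^7
= 64 (after 2 factors)
= 512 (after 3 factors)
= 4096 (after 4 factors)
= 32768 (after 5 factors)
= 262144 (after 6 factors)
= 2097152 (after 7 factors)
= 2097152

2097152


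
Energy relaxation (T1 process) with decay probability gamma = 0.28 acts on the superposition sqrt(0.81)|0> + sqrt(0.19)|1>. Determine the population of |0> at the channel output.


For amplitude damping with parameter gamma on state sqrt(a)|0> + sqrt(b)|1>:
alpha^2 = 0.81, beta^2 = 0.19
P(|0>) = alpha^2 + gamma * beta^2
= 0.81 + 0.28 * 0.19
= 0.81 + 0.0532
= 0.8632

0.8632


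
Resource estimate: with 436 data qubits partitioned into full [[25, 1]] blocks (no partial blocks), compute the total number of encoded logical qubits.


Each code block uses 25 physical qubits for 1 logical qubit(s).
Number of complete blocks = floor(436 / 25) = 17
Logical qubits = 17 * 1
= 17

17


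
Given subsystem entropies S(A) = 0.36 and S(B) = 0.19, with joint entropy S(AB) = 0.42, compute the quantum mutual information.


I(A:B) = S(A) + S(B) - S(AB)
= 0.36 + 0.19 - 0.42
= 0.1300

0.1300


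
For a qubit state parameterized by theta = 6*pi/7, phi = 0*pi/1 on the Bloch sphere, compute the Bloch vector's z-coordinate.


theta = 2.6928, phi = 0.0000
r_z = cos(theta) = -0.9010

-0.9010


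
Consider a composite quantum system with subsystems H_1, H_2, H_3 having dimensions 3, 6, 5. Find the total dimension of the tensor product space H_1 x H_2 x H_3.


dim(H_1 x H_2 x H_3) = 3 * 6 * 5
= 18 * 5
= 90

90


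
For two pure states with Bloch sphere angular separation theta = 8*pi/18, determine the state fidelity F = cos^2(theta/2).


For states separated by angle theta on Bloch sphere:
F = cos^2(theta/2)
theta = 8*pi/18 = 1.3963
theta/2 = 0.6981
cos(theta/2) = 0.7660
F = 0.5868

0.5868


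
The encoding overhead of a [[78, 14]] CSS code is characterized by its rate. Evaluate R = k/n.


Code rate R = k/n
= 14/78
= 0.1795

0.1795


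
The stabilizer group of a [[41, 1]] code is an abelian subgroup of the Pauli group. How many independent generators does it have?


For an [[n,k]] stabilizer code:
Number of stabilizer generators = n - k
= 41 - 1
= 40

40


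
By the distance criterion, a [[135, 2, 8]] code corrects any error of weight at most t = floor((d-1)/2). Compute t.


Code parameters: [[135, 2, 8]], distance d = 8.
Number of correctable errors = floor((d-1)/2)
= floor((8 - 1)/2)
= floor(7/2)
= 3

3


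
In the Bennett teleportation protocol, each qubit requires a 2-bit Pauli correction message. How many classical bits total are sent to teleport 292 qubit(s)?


Quantum teleportation requires 2 classical bits per qubit teleported.
292 qubit(s) -> 2 * 292 = 584 classical bits

584


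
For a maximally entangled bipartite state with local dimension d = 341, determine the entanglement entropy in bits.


For a maximally entangled state in d x d:
S = log2(d) = log2(341)
= 8.4136

8.4136


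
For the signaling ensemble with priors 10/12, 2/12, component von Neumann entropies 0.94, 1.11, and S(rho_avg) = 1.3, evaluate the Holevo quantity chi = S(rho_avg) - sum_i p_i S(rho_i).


chi = S(rho) - sum_i p_i * S(rho_i)
Weighted entropy = 10/12 * 0.94 + 2/12 * 1.11
= 0.9683
chi = 1.3 - 0.9683
= 0.3317

0.3317


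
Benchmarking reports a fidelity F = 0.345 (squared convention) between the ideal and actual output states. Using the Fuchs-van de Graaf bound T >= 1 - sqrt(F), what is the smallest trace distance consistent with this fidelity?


Fuchs-van de Graaf (squared-fidelity convention): 1 - sqrt(F) <= T <= sqrt(1 - F).
Lower bound: T >= 1 - sqrt(F)
sqrt(F) = sqrt(0.345) = 0.5874
T >= 1 - 0.5874
T >= 0.4126

0.4126


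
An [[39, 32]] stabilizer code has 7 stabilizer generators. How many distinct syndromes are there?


Each stabilizer generator gives a binary (+1 or -1) measurement outcome.
With 7 independent generators:
Total syndromes = 2^7
= 128

128


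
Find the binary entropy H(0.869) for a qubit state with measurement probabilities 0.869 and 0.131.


S = -p*log2(p) - (1-p)*log2(1-p)
p = 0.8690, 1-p = 0.1310
= -0.8690 * log2(0.8690) - 0.1310 * log2(0.1310)
= -(-0.1760) - (-0.3841)
= 0.5602

0.5602


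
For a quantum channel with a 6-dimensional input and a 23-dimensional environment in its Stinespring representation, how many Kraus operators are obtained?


Tracing out the environment in an orthonormal basis {|i>_E} gives Kraus operators K_i = <i|_E U |0>_E.
Number of Kraus operators = dim(H_env) = d_env
= 23

23


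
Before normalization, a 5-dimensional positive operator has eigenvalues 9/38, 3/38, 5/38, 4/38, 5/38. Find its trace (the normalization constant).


tr(M) = sum of eigenvalues
= 9/38 + 3/38 + 5/38 + 4/38 + 5/38
= 26/38
= 0.6842

0.6842


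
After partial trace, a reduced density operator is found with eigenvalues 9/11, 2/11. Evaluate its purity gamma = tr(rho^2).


tr(rho^2) = sum of eigenvalues squared
= (9/11)^2 + (2/11)^2
= (81 + 4) / 121
= 85/121
= 0.7025

0.7025


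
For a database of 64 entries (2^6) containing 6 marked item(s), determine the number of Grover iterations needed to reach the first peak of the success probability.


After j Grover iterations the success probability is P(j) = sin^2((2j+1)*theta), where sin(theta) = sqrt(k/N).
N = 2^6 = 64, k = 6
sin(theta) = sqrt(k/N) = 0.3061862178
theta = arcsin(sqrt(k/N)) = 0.3111842443 rad
P(j) reaches its first maximum when (2j+1)*theta is as close as possible to pi/2, i.e. j = round(pi/(4*theta) - 1/2).
pi/(4*theta) - 1/2 = 2.0239
(For comparison, the common estimate pi/4 * sqrt(N/k) = 2.5651; the exact maximiser is used here.)
Optimal iterations = 2

2


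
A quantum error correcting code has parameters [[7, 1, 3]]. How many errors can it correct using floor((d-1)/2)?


Code parameters: [[7, 1, 3]], distance d = 3.
Number of correctable errors = floor((d-1)/2)
= floor((3 - 1)/2)
= floor(2/2)
= 1

1


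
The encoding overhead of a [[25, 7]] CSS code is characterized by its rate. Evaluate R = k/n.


Code rate R = k/n
= 7/25
= 0.2800

0.2800


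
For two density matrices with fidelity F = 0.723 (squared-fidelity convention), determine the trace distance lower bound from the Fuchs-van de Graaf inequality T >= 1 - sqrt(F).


Fuchs-van de Graaf (squared-fidelity convention): 1 - sqrt(F) <= T <= sqrt(1 - F).
Lower bound: T >= 1 - sqrt(F)
sqrt(F) = sqrt(0.723) = 0.8503
T >= 1 - 0.8503
T >= 0.1497

0.1497


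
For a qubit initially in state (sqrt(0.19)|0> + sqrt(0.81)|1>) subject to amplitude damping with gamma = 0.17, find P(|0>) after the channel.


For amplitude damping with parameter gamma on state sqrt(a)|0> + sqrt(b)|1>:
alpha^2 = 0.19, beta^2 = 0.81
P(|0>) = alpha^2 + gamma * beta^2
= 0.19 + 0.17 * 0.81
= 0.19 + 0.1377
= 0.3277

0.3277


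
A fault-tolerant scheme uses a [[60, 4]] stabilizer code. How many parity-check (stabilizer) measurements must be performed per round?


For an [[n,k]] stabilizer code:
Number of stabilizer generators = n - k
= 60 - 4
= 56

56


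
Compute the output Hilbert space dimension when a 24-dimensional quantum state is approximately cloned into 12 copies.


Output space = H^(tensor 12) where dim(H) = 24
dim = 24^12
= 576 (after 2 factors)
= 13824 (after 3 factors)
= 331776 (after 4 factors)
= 7962624 (after 5 factors)
= 191102976 (after 6 factors)
= 4586471424 (after 7 factors)
= 110075314176 (after 8 factors)
= 2641807540224 (after 9 factors)
= 63403380965376 (after 10 factors)
= 1521681143169024 (after 11 factors)
= 36520347436056576 (after 12 factors)
= 36520347436056576

36520347436056576


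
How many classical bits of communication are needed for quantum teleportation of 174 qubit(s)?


Quantum teleportation requires 2 classical bits per qubit teleported.
174 qubit(s) -> 2 * 174 = 348 classical bits

348


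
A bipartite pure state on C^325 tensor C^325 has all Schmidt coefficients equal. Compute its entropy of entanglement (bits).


For a maximally entangled state in d x d:
S = log2(d) = log2(325)
= 8.3443

8.3443


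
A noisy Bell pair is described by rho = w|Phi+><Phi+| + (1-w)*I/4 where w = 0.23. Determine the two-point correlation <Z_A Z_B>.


|Phi+> = (|00> + |11>)/sqrt(2)
For the pure Bell state, <Z_A Z_B> = +1 (Bell-state Pauli correlator).
The maximally-mixed part I/4 has tr(I/4 * P tensor P) = 0 for any traceless Pauli P.
So <Z_A Z_B>_rho = w * (+1) + (1 - w) * 0
= 0.23 * (+1)
= 0.2300

0.2300


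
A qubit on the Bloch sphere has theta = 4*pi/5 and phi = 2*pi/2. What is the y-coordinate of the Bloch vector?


theta = 2.5133, phi = 3.1416
r_y = sin(theta)*sin(phi) = 0.5878 * 0.0000
r_y = 0.0000

0.0000


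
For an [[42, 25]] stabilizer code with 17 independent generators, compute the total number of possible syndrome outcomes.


Each stabilizer generator gives a binary (+1 or -1) measurement outcome.
With 17 independent generators:
Total syndromes = 2^17
= 131072

131072


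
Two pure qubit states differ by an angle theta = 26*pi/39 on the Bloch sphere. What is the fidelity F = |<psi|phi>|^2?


For states separated by angle theta on Bloch sphere:
F = cos^2(theta/2)
theta = 26*pi/39 = 2.0944
theta/2 = 1.0472
cos(theta/2) = 0.5000
F = 0.2500

0.2500


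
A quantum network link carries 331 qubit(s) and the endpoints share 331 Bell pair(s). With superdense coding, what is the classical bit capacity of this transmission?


Superdense coding allows 2 classical bits per shared entangled pair.
331 pair(s) -> 2 * 331 = 662 classical bits

662


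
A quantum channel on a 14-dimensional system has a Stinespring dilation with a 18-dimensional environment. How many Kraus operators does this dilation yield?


Tracing out the environment in an orthonormal basis {|i>_E} gives Kraus operators K_i = <i|_E U |0>_E.
Number of Kraus operators = dim(H_env) = d_env
= 18

18


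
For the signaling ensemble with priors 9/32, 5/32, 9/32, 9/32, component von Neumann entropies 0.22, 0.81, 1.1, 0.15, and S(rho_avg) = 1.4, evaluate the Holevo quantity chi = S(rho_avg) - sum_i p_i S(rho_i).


chi = S(rho) - sum_i p_i * S(rho_i)
Weighted entropy = 9/32 * 0.22 + 5/32 * 0.81 + 9/32 * 1.1 + 9/32 * 0.15
= 0.5400
chi = 1.4 - 0.5400
= 0.8600

0.8600


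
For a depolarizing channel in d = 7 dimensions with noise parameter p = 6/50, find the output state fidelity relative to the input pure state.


F = (1-p) + p/d
= (1 - 0.1200) + 0.1200/7
= 0.8800 + 0.0171
= 0.8971

0.8971


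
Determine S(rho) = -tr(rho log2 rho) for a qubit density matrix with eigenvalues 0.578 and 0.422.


S = -p*log2(p) - (1-p)*log2(1-p)
p = 0.5780, 1-p = 0.4220
= -0.5780 * log2(0.5780) - 0.4220 * log2(0.4220)
= -(-0.4571) - (-0.5253)
= 0.9824

0.9824


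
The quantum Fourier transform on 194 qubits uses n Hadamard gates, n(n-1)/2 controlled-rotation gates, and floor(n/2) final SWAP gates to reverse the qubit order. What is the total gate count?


Hadamard gates: 194
Controlled rotations: n*(n-1)/2 = 194*193/2 = 18721
SWAP gates: floor(n/2) = floor(194/2) = 97
Total = 194 + 18721 + 97
= 19012

19012


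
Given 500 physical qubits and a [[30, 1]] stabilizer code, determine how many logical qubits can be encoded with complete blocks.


Each code block uses 30 physical qubits for 1 logical qubit(s).
Number of complete blocks = floor(500 / 30) = 16
Logical qubits = 16 * 1
= 16

16


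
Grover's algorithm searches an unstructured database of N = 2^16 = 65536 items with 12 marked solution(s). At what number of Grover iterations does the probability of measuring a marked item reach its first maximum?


After j Grover iterations the success probability is P(j) = sin^2((2j+1)*theta), where sin(theta) = sqrt(k/N).
N = 2^16 = 65536, k = 12
sin(theta) = sqrt(k/N) = 0.01353164693
theta = arcsin(sqrt(k/N)) = 0.01353205992 rad
P(j) reaches its first maximum when (2j+1)*theta is as close as possible to pi/2, i.e. j = round(pi/(4*theta) - 1/2).
pi/(4*theta) - 1/2 = 57.5398
(For comparison, the common estimate pi/4 * sqrt(N/k) = 58.0416; the exact maximiser is used here.)
Optimal iterations = 58

58


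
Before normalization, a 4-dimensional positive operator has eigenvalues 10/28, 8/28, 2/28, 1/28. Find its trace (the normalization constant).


tr(M) = sum of eigenvalues
= 10/28 + 8/28 + 2/28 + 1/28
= 21/28
= 0.7500

0.7500


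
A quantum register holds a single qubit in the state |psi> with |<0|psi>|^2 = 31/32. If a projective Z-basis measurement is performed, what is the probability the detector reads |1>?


|alpha|^2 = 31/32 = 0.9688
|beta|^2 = 1 - 31/32 = 1/32 = 0.0312
P(|1>) = |beta|^2 = 0.0312

0.0312


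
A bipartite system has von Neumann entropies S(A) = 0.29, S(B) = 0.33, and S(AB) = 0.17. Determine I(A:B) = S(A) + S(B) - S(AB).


I(A:B) = S(A) + S(B) - S(AB)
= 0.29 + 0.33 - 0.17
= 0.4500

0.4500


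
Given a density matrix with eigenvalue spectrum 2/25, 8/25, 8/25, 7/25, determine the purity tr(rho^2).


tr(rho^2) = sum of eigenvalues squared
= (2/25)^2 + (8/25)^2 + (8/25)^2 + (7/25)^2
= (4 + 64 + 64 + 49) / 625
= 181/625
= 0.2896

0.2896


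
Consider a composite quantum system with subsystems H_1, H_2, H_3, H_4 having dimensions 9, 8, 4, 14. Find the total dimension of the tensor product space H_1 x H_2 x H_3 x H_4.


dim(H_1 x H_2 x H_3 x H_4) = 9 * 8 * 4 * 14
= 72 * 4 * 14
= 288 * 14
= 4032

4032


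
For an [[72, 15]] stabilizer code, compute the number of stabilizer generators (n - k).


For an [[n,k]] stabilizer code:
Number of stabilizer generators = n - k
= 72 - 15
= 57

57


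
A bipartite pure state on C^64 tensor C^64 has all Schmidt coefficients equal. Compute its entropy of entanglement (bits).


For a maximally entangled state in d x d:
S = log2(d) = log2(64)
= 6.0000

6.0000


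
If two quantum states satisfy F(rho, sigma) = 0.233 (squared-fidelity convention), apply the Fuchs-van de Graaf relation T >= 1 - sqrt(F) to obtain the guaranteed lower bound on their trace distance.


Fuchs-van de Graaf (squared-fidelity convention): 1 - sqrt(F) <= T <= sqrt(1 - F).
Lower bound: T >= 1 - sqrt(F)
sqrt(F) = sqrt(0.233) = 0.4827
T >= 1 - 0.4827
T >= 0.5173

0.5173


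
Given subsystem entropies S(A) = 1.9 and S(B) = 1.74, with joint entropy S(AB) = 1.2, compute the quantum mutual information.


I(A:B) = S(A) + S(B) - S(AB)
= 1.9 + 1.74 - 1.2
= 2.4400

2.4400


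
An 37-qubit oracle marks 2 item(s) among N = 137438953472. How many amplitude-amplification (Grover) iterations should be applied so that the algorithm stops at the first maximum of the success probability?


After j Grover iterations the success probability is P(j) = sin^2((2j+1)*theta), where sin(theta) = sqrt(k/N).
N = 2^37 = 137438953472, k = 2
sin(theta) = sqrt(k/N) = 3.814697266e-06
theta = arcsin(sqrt(k/N)) = 3.814697266e-06 rad
P(j) reaches its first maximum when (2j+1)*theta is as close as possible to pi/2, i.e. j = round(pi/(4*theta) - 1/2).
pi/(4*theta) - 1/2 = 205886.9161
(For comparison, the common estimate pi/4 * sqrt(N/k) = 205887.4161; the exact maximiser is used here.)
Optimal iterations = 205887

205887


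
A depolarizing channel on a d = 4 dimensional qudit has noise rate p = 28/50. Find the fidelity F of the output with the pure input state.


F = (1-p) + p/d
= (1 - 0.5600) + 0.5600/4
= 0.4400 + 0.1400
= 0.5800

0.5800


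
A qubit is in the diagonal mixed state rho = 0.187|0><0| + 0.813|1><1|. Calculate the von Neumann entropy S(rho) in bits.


S = -p*log2(p) - (1-p)*log2(1-p)
p = 0.1870, 1-p = 0.8130
= -0.1870 * log2(0.1870) - 0.8130 * log2(0.8130)
= -(-0.4523) - (-0.2428)
= 0.6952

0.6952


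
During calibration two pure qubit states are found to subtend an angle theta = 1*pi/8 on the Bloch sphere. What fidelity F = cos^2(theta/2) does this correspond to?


For states separated by angle theta on Bloch sphere:
F = cos^2(theta/2)
theta = 1*pi/8 = 0.3927
theta/2 = 0.1963
cos(theta/2) = 0.9808
F = 0.9619

0.9619


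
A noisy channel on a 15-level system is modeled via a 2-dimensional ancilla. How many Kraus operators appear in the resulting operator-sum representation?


Tracing out the environment in an orthonormal basis {|i>_E} gives Kraus operators K_i = <i|_E U |0>_E.
Number of Kraus operators = dim(H_env) = d_env
= 2

2


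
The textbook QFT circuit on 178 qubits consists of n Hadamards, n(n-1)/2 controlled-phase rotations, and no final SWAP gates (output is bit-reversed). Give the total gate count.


Hadamard gates: 178
Controlled rotations: n*(n-1)/2 = 178*177/2 = 15753
SWAP gates: 0 (omitted)
Total = 178 + 15753
= 15931

15931


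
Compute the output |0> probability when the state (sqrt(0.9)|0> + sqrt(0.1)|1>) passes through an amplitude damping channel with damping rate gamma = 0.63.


For amplitude damping with parameter gamma on state sqrt(a)|0> + sqrt(b)|1>:
alpha^2 = 0.9, beta^2 = 0.1
P(|0>) = alpha^2 + gamma * beta^2
= 0.9 + 0.63 * 0.1
= 0.9 + 0.0630
= 0.9630

0.9630


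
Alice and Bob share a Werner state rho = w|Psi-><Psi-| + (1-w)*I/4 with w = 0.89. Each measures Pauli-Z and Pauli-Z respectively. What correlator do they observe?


|Psi-> = (|01> - |10>)/sqrt(2)
For the pure Bell state, <Z_A Z_B> = -1 (Bell-state Pauli correlator).
The maximally-mixed part I/4 has tr(I/4 * P tensor P) = 0 for any traceless Pauli P.
So <Z_A Z_B>_rho = w * (-1) + (1 - w) * 0
= 0.89 * (-1)
= -0.8900

-0.8900


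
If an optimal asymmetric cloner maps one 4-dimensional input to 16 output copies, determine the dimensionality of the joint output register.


Output space = H^(tensor 16) where dim(H) = 4
dim = 4^16
= 16 (after 2 factors)
= 64 (after 3 factors)
= 256 (after 4 factors)
= 1024 (after 5 factors)
= 4096 (after 6 factors)
= 16384 (after 7 factors)
= 65536 (after 8 factors)
= 262144 (after 9 factors)
= 1048576 (after 10 factors)
= 4194304 (after 11 factors)
= 16777216 (after 12 factors)
= 67108864 (after 13 factors)
= 268435456 (after 14 factors)
= 1073741824 (after 15 factors)
= 4294967296 (after 16 factors)
= 4294967296

4294967296


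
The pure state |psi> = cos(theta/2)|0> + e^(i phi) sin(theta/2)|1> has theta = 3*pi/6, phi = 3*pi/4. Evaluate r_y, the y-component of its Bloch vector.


theta = 1.5708, phi = 2.3562
r_y = sin(theta)*sin(phi) = 1.0000 * 0.7071
r_y = 0.7071

0.7071


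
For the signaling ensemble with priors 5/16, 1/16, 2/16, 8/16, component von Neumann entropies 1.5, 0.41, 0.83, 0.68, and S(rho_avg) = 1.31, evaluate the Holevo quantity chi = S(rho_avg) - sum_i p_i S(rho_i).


chi = S(rho) - sum_i p_i * S(rho_i)
Weighted entropy = 5/16 * 1.5 + 1/16 * 0.41 + 2/16 * 0.83 + 8/16 * 0.68
= 0.9381
chi = 1.31 - 0.9381
= 0.3719

0.3719


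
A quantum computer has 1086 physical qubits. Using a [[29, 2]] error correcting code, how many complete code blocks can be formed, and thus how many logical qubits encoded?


Each code block uses 29 physical qubits for 2 logical qubit(s).
Number of complete blocks = floor(1086 / 29) = 37
Logical qubits = 37 * 2
= 74

74


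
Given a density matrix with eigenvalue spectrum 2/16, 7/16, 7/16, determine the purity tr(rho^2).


tr(rho^2) = sum of eigenvalues squared
= (2/16)^2 + (7/16)^2 + (7/16)^2
= (4 + 49 + 49) / 256
= 102/256
= 0.3984

0.3984


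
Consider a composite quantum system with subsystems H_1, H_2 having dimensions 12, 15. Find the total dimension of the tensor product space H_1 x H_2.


dim(H_1 x H_2) = 12 * 15
= 180

180


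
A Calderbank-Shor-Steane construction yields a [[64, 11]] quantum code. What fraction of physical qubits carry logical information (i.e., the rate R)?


Code rate R = k/n
= 11/64
= 0.1719

0.1719


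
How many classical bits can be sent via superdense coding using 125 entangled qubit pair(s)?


Superdense coding allows 2 classical bits per shared entangled pair.
125 pair(s) -> 2 * 125 = 250 classical bits

250


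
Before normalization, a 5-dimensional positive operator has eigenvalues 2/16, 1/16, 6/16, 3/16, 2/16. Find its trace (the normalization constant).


tr(M) = sum of eigenvalues
= 2/16 + 1/16 + 6/16 + 3/16 + 2/16
= 14/16
= 0.8750

0.8750


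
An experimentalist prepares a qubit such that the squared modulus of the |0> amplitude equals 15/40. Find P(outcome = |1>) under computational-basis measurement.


|alpha|^2 = 15/40 = 0.3750
|beta|^2 = 1 - 15/40 = 25/40 = 0.6250
P(|1>) = |beta|^2 = 0.6250

0.6250


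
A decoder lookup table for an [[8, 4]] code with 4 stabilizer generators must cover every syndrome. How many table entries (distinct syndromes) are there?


Each stabilizer generator gives a binary (+1 or -1) measurement outcome.
With 4 independent generators:
Total syndromes = 2^4
= 16

16


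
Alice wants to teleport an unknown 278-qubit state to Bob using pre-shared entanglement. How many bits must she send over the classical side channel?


Quantum teleportation requires 2 classical bits per qubit teleported.
278 qubit(s) -> 2 * 278 = 556 classical bits

556


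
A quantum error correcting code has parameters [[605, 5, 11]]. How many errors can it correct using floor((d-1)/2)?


Code parameters: [[605, 5, 11]], distance d = 11.
Number of correctable errors = floor((d-1)/2)
= floor((11 - 1)/2)
= floor(10/2)
= 5

5


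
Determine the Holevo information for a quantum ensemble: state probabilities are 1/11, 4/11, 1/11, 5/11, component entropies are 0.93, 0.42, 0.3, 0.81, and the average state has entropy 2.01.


chi = S(rho) - sum_i p_i * S(rho_i)
Weighted entropy = 1/11 * 0.93 + 4/11 * 0.42 + 1/11 * 0.3 + 5/11 * 0.81
= 0.6327
chi = 2.01 - 0.6327
= 1.3773

1.3773


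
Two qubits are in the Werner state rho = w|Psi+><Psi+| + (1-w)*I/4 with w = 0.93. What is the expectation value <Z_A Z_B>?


|Psi+> = (|01> + |10>)/sqrt(2)
For the pure Bell state, <Z_A Z_B> = -1 (Bell-state Pauli correlator).
The maximally-mixed part I/4 has tr(I/4 * P tensor P) = 0 for any traceless Pauli P.
So <Z_A Z_B>_rho = w * (-1) + (1 - w) * 0
= 0.93 * (-1)
= -0.9300

-0.9300


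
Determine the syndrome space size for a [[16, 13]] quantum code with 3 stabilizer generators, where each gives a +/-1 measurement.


Each stabilizer generator gives a binary (+1 or -1) measurement outcome.
With 3 independent generators:
Total syndromes = 2^3
= 8

8


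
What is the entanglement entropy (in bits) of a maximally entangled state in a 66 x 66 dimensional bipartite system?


For a maximally entangled state in d x d:
S = log2(d) = log2(66)
= 6.0444

6.0444


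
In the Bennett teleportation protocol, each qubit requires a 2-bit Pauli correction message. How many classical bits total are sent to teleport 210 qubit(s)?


Quantum teleportation requires 2 classical bits per qubit teleported.
210 qubit(s) -> 2 * 210 = 420 classical bits

420


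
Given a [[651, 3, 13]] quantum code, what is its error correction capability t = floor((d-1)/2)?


Code parameters: [[651, 3, 13]], distance d = 13.
Number of correctable errors = floor((d-1)/2)
= floor((13 - 1)/2)
= floor(12/2)
= 6

6


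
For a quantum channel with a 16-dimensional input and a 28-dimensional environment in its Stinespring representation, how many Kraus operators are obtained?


Tracing out the environment in an orthonormal basis {|i>_E} gives Kraus operators K_i = <i|_E U |0>_E.
Number of Kraus operators = dim(H_env) = d_env
= 28

28


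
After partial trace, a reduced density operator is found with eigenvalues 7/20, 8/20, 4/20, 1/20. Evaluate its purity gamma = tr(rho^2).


tr(rho^2) = sum of eigenvalues squared
= (7/20)^2 + (8/20)^2 + (4/20)^2 + (1/20)^2
= (49 + 64 + 16 + 1) / 400
= 130/400
= 0.3250

0.3250


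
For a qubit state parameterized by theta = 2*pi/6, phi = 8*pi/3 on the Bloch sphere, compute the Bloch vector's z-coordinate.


theta = 1.0472, phi = 8.3776
r_z = cos(theta) = 0.5000

0.5000


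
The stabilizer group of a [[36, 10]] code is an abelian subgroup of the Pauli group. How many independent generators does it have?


For an [[n,k]] stabilizer code:
Number of stabilizer generators = n - k
= 36 - 10
= 26

26


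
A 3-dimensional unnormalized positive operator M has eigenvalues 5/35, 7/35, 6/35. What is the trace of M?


tr(M) = sum of eigenvalues
= 5/35 + 7/35 + 6/35
= 18/35
= 0.5143

0.5143


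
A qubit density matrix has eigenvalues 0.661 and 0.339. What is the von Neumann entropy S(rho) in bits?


S = -p*log2(p) - (1-p)*log2(1-p)
p = 0.6610, 1-p = 0.3390
= -0.6610 * log2(0.6610) - 0.3390 * log2(0.3390)
= -(-0.3948) - (-0.5291)
= 0.9239

0.9239


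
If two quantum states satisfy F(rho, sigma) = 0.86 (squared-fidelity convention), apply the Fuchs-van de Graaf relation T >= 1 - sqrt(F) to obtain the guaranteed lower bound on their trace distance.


Fuchs-van de Graaf (squared-fidelity convention): 1 - sqrt(F) <= T <= sqrt(1 - F).
Lower bound: T >= 1 - sqrt(F)
sqrt(F) = sqrt(0.86) = 0.9274
T >= 1 - 0.9274
T >= 0.0726

0.0726


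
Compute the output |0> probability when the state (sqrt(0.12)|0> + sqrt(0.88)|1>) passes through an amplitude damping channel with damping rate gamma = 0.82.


For amplitude damping with parameter gamma on state sqrt(a)|0> + sqrt(b)|1>:
alpha^2 = 0.12, beta^2 = 0.88
P(|0>) = alpha^2 + gamma * beta^2
= 0.12 + 0.82 * 0.88
= 0.12 + 0.7216
= 0.8416

0.8416


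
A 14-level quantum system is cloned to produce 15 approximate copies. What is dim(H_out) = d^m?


Output space = H^(tensor 15) where dim(H) = 14
dim = 14^15
= 196 (after 2 factors)
= 2744 (after 3 factors)
= 38416 (after 4 factors)
= 537824 (after 5 factors)
= 7529536 (after 6 factors)
= 105413504 (after 7 factors)
= 1475789056 (after 8 factors)
= 20661046784 (after 9 factors)
= 289254654976 (after 10 factors)
= 4049565169664 (after 11 factors)
= 56693912375296 (after 12 factors)
= 793714773254144 (after 13 factors)
= 11112006825558016 (after 14 factors)
= 155568095557812224 (after 15 factors)
= 155568095557812224

155568095557812224


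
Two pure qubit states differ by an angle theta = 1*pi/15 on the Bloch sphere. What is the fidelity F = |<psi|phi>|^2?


For states separated by angle theta on Bloch sphere:
F = cos^2(theta/2)
theta = 1*pi/15 = 0.2094
theta/2 = 0.1047
cos(theta/2) = 0.9945
F = 0.9891

0.9891


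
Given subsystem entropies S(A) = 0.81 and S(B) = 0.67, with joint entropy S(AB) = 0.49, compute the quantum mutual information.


I(A:B) = S(A) + S(B) - S(AB)
= 0.81 + 0.67 - 0.49
= 0.9900

0.9900


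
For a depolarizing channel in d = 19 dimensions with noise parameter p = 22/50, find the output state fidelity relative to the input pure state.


F = (1-p) + p/d
= (1 - 0.4400) + 0.4400/19
= 0.5600 + 0.0232
= 0.5832

0.5832


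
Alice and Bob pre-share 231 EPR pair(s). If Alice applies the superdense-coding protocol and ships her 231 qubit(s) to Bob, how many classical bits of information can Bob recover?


Superdense coding allows 2 classical bits per shared entangled pair.
231 pair(s) -> 2 * 231 = 462 classical bits

462


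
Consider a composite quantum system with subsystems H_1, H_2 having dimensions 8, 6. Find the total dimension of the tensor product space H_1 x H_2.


dim(H_1 x H_2) = 8 * 6
= 48

48


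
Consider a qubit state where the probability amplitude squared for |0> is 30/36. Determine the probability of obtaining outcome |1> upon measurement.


|alpha|^2 = 30/36 = 0.8333
|beta|^2 = 1 - 30/36 = 6/36 = 0.1667
P(|1>) = |beta|^2 = 0.1667

0.1667


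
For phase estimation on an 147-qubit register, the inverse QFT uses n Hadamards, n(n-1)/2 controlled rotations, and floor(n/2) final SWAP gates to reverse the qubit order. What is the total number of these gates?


Hadamard gates: 147
Controlled rotations: n*(n-1)/2 = 147*146/2 = 10731
SWAP gates: floor(n/2) = floor(147/2) = 73
Total = 147 + 10731 + 73
= 10951

10951


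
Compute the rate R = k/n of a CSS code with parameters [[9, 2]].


Code rate R = k/n
= 2/9
= 0.2222

0.2222


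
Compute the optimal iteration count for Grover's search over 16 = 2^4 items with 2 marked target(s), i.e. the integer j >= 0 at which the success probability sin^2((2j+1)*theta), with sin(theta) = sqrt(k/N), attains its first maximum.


After j Grover iterations the success probability is P(j) = sin^2((2j+1)*theta), where sin(theta) = sqrt(k/N).
N = 2^4 = 16, k = 2
sin(theta) = sqrt(k/N) = 0.3535533906
theta = arcsin(sqrt(k/N)) = 0.3613671239 rad
P(j) reaches its first maximum when (2j+1)*theta is as close as possible to pi/2, i.e. j = round(pi/(4*theta) - 1/2).
pi/(4*theta) - 1/2 = 1.6734
(For comparison, the common estimate pi/4 * sqrt(N/k) = 2.2214; the exact maximiser is used here.)
Optimal iterations = 2

2


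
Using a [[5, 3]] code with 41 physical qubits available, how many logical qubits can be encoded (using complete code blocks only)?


Each code block uses 5 physical qubits for 3 logical qubit(s).
Number of complete blocks = floor(41 / 5) = 8
Logical qubits = 8 * 3
= 24

24


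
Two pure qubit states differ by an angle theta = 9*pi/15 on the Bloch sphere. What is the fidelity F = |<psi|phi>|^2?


For states separated by angle theta on Bloch sphere:
F = cos^2(theta/2)
theta = 9*pi/15 = 1.8850
theta/2 = 0.9425
cos(theta/2) = 0.5878
F = 0.3455

0.3455


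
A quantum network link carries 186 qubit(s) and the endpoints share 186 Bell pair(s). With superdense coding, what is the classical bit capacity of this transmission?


Superdense coding allows 2 classical bits per shared entangled pair.
186 pair(s) -> 2 * 186 = 372 classical bits

372


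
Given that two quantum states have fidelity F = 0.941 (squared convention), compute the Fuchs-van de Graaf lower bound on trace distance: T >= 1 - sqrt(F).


Fuchs-van de Graaf (squared-fidelity convention): 1 - sqrt(F) <= T <= sqrt(1 - F).
Lower bound: T >= 1 - sqrt(F)
sqrt(F) = sqrt(0.941) = 0.9701
T >= 1 - 0.9701
T >= 0.0299

0.0299


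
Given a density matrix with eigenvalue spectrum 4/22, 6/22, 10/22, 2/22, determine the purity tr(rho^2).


tr(rho^2) = sum of eigenvalues squared
= (4/22)^2 + (6/22)^2 + (10/22)^2 + (2/22)^2
= (16 + 36 + 100 + 4) / 484
= 156/484
= 0.3223

0.3223


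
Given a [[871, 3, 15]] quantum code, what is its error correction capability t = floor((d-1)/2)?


Code parameters: [[871, 3, 15]], distance d = 15.
Number of correctable errors = floor((d-1)/2)
= floor((15 - 1)/2)
= floor(14/2)
= 7

7


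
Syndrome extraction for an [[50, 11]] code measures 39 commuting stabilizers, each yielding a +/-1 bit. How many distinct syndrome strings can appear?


Each stabilizer generator gives a binary (+1 or -1) measurement outcome.
With 39 independent generators:
Total syndromes = 2^39
= 549755813888

549755813888


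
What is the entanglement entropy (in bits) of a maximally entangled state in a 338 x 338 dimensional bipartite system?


For a maximally entangled state in d x d:
S = log2(d) = log2(338)
= 8.4009

8.4009


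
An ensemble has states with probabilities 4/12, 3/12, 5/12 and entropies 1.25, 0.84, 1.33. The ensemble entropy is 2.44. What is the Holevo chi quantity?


chi = S(rho) - sum_i p_i * S(rho_i)
Weighted entropy = 4/12 * 1.25 + 3/12 * 0.84 + 5/12 * 1.33
= 1.1808
chi = 2.44 - 1.1808
= 1.2592

1.2592


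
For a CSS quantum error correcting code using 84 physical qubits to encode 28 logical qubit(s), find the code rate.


Code rate R = k/n
= 28/84
= 0.3333

0.3333


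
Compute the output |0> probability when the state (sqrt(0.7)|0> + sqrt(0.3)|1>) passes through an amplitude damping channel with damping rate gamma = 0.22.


For amplitude damping with parameter gamma on state sqrt(a)|0> + sqrt(b)|1>:
alpha^2 = 0.7, beta^2 = 0.3
P(|0>) = alpha^2 + gamma * beta^2
= 0.7 + 0.22 * 0.3
= 0.7 + 0.0660
= 0.7660

0.7660


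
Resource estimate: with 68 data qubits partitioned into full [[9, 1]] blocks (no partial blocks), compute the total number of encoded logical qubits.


Each code block uses 9 physical qubits for 1 logical qubit(s).
Number of complete blocks = floor(68 / 9) = 7
Logical qubits = 7 * 1
= 7

7


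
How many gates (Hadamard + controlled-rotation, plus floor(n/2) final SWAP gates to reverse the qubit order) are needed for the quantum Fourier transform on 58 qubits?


Hadamard gates: 58
Controlled rotations: n*(n-1)/2 = 58*57/2 = 1653
SWAP gates: floor(n/2) = floor(58/2) = 29
Total = 58 + 1653 + 29
= 1740

1740


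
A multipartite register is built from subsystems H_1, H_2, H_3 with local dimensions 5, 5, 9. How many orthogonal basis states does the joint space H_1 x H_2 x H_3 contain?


dim(H_1 x H_2 x H_3) = 5 * 5 * 9
= 25 * 9
= 225

225


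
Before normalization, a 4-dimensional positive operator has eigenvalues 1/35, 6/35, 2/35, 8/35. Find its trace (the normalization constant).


tr(M) = sum of eigenvalues
= 1/35 + 6/35 + 2/35 + 8/35
= 17/35
= 0.4857

0.4857


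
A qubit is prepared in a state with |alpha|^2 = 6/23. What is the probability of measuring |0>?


|alpha|^2 = 6/23 = 0.2609
|beta|^2 = 1 - 6/23 = 17/23 = 0.7391
P(|0>) = |alpha|^2 = 0.2609

0.2609


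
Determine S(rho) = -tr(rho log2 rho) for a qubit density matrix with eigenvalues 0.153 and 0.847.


S = -p*log2(p) - (1-p)*log2(1-p)
p = 0.1530, 1-p = 0.8470
= -0.1530 * log2(0.1530) - 0.8470 * log2(0.8470)
= -(-0.4144) - (-0.2029)
= 0.6173

0.6173


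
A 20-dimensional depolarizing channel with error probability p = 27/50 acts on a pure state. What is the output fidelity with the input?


F = (1-p) + p/d
= (1 - 0.5400) + 0.5400/20
= 0.4600 + 0.0270
= 0.4870

0.4870


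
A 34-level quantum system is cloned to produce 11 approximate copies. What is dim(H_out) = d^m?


Output space = H^(tensor 11) where dim(H) = 34
dim = 34^11
= 1156 (after 2 factors)
= 39304 (after 3 factors)
= 1336336 (after 4 factors)
= 45435424 (after 5 factors)
= 1544804416 (after 6 factors)
= 52523350144 (after 7 factors)
= 1785793904896 (after 8 factors)
= 60716992766464 (after 9 factors)
= 2064377754059776 (after 10 factors)
= 70188843638032384 (after 11 factors)
= 70188843638032384

70188843638032384


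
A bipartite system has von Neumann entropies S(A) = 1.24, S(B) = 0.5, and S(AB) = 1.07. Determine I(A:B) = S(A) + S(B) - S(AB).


I(A:B) = S(A) + S(B) - S(AB)
= 1.24 + 0.5 - 1.07
= 0.6700

0.6700


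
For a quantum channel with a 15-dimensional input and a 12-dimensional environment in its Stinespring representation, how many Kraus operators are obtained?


Tracing out the environment in an orthonormal basis {|i>_E} gives Kraus operators K_i = <i|_E U |0>_E.
Number of Kraus operators = dim(H_env) = d_env
= 12

12


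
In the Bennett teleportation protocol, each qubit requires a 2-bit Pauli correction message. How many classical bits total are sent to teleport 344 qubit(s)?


Quantum teleportation requires 2 classical bits per qubit teleported.
344 qubit(s) -> 2 * 344 = 688 classical bits

688


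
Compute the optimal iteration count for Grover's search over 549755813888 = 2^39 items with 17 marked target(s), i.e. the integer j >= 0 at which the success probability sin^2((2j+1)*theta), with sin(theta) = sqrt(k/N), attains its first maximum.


After j Grover iterations the success probability is P(j) = sin^2((2j+1)*theta), where sin(theta) = sqrt(k/N).
N = 2^39 = 549755813888, k = 17
sin(theta) = sqrt(k/N) = 5.560829062e-06
theta = arcsin(sqrt(k/N)) = 5.560829062e-06 rad
P(j) reaches its first maximum when (2j+1)*theta is as close as possible to pi/2, i.e. j = round(pi/(4*theta) - 1/2).
pi/(4*theta) - 1/2 = 141237.1023
(For comparison, the common estimate pi/4 * sqrt(N/k) = 141237.6023; the exact maximiser is used here.)
Optimal iterations = 141237

141237


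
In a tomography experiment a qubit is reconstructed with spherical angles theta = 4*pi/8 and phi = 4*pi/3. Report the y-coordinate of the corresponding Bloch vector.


theta = 1.5708, phi = 4.1888
r_y = sin(theta)*sin(phi) = 1.0000 * -0.8660
r_y = -0.8660

-0.8660


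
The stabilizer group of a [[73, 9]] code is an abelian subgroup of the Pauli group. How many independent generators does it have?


For an [[n,k]] stabilizer code:
Number of stabilizer generators = n - k
= 73 - 9
= 64

64


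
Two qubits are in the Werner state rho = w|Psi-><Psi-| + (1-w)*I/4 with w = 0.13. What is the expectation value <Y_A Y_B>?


|Psi-> = (|01> - |10>)/sqrt(2)
For the pure Bell state, <Y_A Y_B> = -1 (Bell-state Pauli correlator).
The maximally-mixed part I/4 has tr(I/4 * P tensor P) = 0 for any traceless Pauli P.
So <Y_A Y_B>_rho = w * (-1) + (1 - w) * 0
= 0.13 * (-1)
= -0.1300

-0.1300
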